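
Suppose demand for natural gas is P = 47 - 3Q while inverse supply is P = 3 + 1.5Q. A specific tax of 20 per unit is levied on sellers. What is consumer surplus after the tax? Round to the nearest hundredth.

Pre-tax equilibrium: 47 - 3Q = 3 + 1.5Q gives Q* = 9.7778, P* = 17.6667.
With the tax, sellers need 20 more per unit: 47 - 3Q = 3 + 1.5Q + 20, so Q_t = 5.3333. Buyers pay P_b = 31; sellers receive P_s = P_b - 20 = 11.
CS = (1/2)(Q_t)(47 - P_b) = (1/2)(5.3333)(16) = 42.6667.

42.67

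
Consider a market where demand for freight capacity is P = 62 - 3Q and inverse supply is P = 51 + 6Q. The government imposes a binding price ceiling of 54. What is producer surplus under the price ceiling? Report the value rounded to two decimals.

0.75

Free-market equilibrium: 62 - 3Q = 51 + 6Q gives Q* = 1.2222, P* = 58.3333.
At the ceiling price 54, quantity supplied is (54 - 51)/6 = 0.5; supply is the short side, so Q = 0.5 trades at P = 54.
PS is the triangle above supply below 54: (1/2)(0.5)(54 - 51) = 0.75.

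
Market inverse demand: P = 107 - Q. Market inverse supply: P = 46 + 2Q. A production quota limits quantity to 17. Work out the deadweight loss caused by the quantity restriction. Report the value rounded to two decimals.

Unrestricted equilibrium: Q* = (107 - 46)/(1 + 2) = 20.3333.
At Q = 17 the demand price is 107 - (17) = 90 and the supply price is 46 + 2(17) = 80.
DWL = (1/2)(gap between curves at 17) x (Q* - 17) = (1/2)(10)(3.3333) = 16.6667.

16.67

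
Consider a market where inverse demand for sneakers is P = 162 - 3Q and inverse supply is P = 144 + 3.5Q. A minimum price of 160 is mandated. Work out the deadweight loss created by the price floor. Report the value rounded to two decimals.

14.37

Free-market equilibrium: 162 - 3Q = 144 + 3.5Q gives Q* = 2.7692, P* = 153.6923.
At P = 160, buyers demand (162 - 160)/3 = 0.6667 while sellers would supply more, so the quantity traded is 0.6667 at price 160.
The lost-trades triangle has base Q* - 0.6667 = 2.1026 and height equal to the gap between the curves at Q = 0.6667, which is 160 - 146.3333 = 13.6667. DWL = (1/2)(2.1026)(13.6667) = 14.3675.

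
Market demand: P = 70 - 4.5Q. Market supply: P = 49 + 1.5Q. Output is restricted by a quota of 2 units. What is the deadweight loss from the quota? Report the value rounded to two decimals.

Without the quota, 70 - 4.5Q = 49 + 1.5Q gives Q* = 3.5.
At Q = 2 the demand price is 70 - 4.5(2) = 61 and the supply price is 49 + 1.5(2) = 52.
DWL = (1/2)(gap between curves at 2) x (Q* - 2) = (1/2)(9)(1.5) = 6.75.

6.75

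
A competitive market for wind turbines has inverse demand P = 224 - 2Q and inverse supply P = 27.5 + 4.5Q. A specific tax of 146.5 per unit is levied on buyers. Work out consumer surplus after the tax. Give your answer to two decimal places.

Pre-tax equilibrium: 224 - 2Q = 27.5 + 4.5Q gives Q* = 30.2308, P* = 163.5385.
With the tax, buyers' net willingness to pay falls by 146.5: (224 - 146.5) - 2Q = 27.5 + 4.5Q, so Q_t = 7.6923. Buyers pay P_b = 208.6154; sellers receive P_s = P_b - 146.5 = 62.1154.
CS = (1/2)(Q_t)(224 - P_b) = (1/2)(7.6923)(15.3846) = 59.1716.

59.17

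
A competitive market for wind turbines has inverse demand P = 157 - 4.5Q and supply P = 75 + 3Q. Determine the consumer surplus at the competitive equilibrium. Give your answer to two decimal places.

268.96

Equilibrium: 157 - 4.5Q = 75 + 3Q, so Q* = 10.9333 and P* = 107.8.
Consumer surplus is the triangle under demand above P*: (1/2)(10.9333)(157 - 107.8) = (1/2)(10.9333)(49.2) = 268.96.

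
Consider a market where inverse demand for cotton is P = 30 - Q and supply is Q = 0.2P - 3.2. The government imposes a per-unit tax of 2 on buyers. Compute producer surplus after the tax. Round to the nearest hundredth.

10.00

Rewriting supply in inverse form: P = 16 + 5Q.
Without the tax, 30 - Q = 16 + 5Q so Q* = 2.3333 and P* = 27.6667.
With the tax, buyers' net willingness to pay falls by 2: (30 - 2) - Q = 16 + 5Q, so Q_t = 2. Buyers pay P_b = 28; sellers receive P_s = P_b - 2 = 26.
Producer surplus is the triangle above supply below P_s: (1/2)(2)(26 - 16) = 10.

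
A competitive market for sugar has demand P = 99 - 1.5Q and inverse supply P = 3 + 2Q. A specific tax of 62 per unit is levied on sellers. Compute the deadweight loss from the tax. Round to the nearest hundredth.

549.14

Without the tax, 99 - 1.5Q = 3 + 2Q so Q* = 27.4286 and P* = 57.8571.
A tax on sellers shifts supply up by 62: 99 - 1.5Q = 3 + 2Q + 62, so Q_t = 9.7143. Buyers pay P_b = 84.4286; sellers receive P_s = P_b - 62 = 22.4286.
The welfare triangle lost has base Q* - Q_t = 17.7143 and height t = 62, so DWL = (1/2)(17.7143)(62) = 549.1429.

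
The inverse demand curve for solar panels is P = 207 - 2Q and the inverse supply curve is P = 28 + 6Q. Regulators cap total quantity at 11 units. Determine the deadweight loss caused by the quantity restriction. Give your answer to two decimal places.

517.56

Without the quota, 207 - 2Q = 28 + 6Q gives Q* = 22.375.
At Q = 11 the demand price is 207 - 2(11) = 185 and the supply price is 28 + 6(11) = 94.
Deadweight loss is the triangle between the curves from 11 to 22.375: (1/2)(185 - 94)(22.375 - 11) = 517.5625.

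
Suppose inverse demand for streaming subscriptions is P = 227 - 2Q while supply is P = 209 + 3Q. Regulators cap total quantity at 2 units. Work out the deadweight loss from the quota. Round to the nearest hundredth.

6.40

Unrestricted equilibrium: Q* = (227 - 209)/(2 + 3) = 3.6.
At Q = 2 the demand price is 227 - 2(2) = 223 and the supply price is 209 + 3(2) = 215.
Deadweight loss is the triangle between the curves from 2 to 3.6: (1/2)(223 - 215)(3.6 - 2) = 6.4.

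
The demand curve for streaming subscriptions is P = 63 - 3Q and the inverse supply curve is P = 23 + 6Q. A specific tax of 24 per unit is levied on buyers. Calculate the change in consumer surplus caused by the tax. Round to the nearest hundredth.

Without the tax, 63 - 3Q = 23 + 6Q so Q* = 4.4444 and P* = 49.6667.
With the tax, buyers' net willingness to pay falls by 24: (63 - 24) - 3Q = 23 + 6Q, so Q_t = 1.7778. Buyers pay P_b = 57.6667; sellers receive P_s = P_b - 24 = 33.6667.
CS falls from (1/2)(4.4444)(13.3333) = 29.6296 to (1/2)(1.7778)(5.3333) = 4.7407, a change of -24.8889.

-24.89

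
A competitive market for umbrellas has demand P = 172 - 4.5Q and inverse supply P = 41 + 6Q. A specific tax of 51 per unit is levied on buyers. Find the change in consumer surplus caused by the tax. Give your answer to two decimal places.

-219.61

Pre-tax equilibrium: 172 - 4.5Q = 41 + 6Q gives Q* = 12.4762, P* = 115.8571.
With the tax, buyers' net willingness to pay falls by 51: (172 - 51) - 4.5Q = 41 + 6Q, so Q_t = 7.619. Buyers pay P_b = 137.7143; sellers receive P_s = P_b - 51 = 86.7143.
CS falls from (1/2)(12.4762)(56.1429) = 350.2245 to (1/2)(7.619)(34.2857) = 130.6122, a change of -219.6122.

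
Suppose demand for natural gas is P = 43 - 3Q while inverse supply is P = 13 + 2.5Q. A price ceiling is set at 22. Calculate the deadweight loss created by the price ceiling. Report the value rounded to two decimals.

Without the control, 43 - 3Q = 13 + 2.5Q so Q* = 5.4545 and P* = 26.6364.
At the ceiling price 22, quantity supplied is (22 - 13)/2.5 = 3.6; supply is the short side, so Q = 3.6 trades at P = 22.
The lost-trades triangle has base Q* - 3.6 = 1.8545 and height equal to the gap between the curves at Q = 3.6, which is 32.2 - 22 = 10.2. DWL = (1/2)(1.8545)(10.2) = 9.4582.

9.46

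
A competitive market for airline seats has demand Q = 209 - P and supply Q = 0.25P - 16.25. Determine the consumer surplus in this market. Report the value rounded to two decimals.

Rewriting demand in inverse form: P = 209 - Q.
Rewriting supply in inverse form: P = 65 + 4Q.
Equilibrium: 209 - Q = 65 + 4Q, so Q* = 28.8 and P* = 180.2.
The demand choke price is 209, so CS = (1/2)(Q*)(209 - P*) = (1/2)(28.8)(28.8) = 414.72.

414.72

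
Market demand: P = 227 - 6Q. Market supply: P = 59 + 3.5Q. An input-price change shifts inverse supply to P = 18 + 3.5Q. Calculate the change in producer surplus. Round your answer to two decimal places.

299.72

Initial equilibrium: Q_0 = 17.6842, P_0 = 120.8947; CS_0 = (1/2)(17.6842)(106.1053) = 938.1939, PS_0 = (1/2)(17.6842)(61.8947) = 547.2798.
New equilibrium: 227 - 6Q = 18 + 3.5Q gives Q_1 = 22, P_1 = 95; CS_1 = 1452, PS_1 = 847.
Change in producer surplus = 847 - 547.2798 = 299.7202.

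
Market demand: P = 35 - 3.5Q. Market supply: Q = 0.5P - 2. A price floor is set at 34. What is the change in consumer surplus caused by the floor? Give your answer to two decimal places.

-55.45

Rewriting supply in inverse form: P = 4 + 2Q.
Free-market equilibrium: 35 - 3.5Q = 4 + 2Q gives Q* = 5.6364, P* = 15.2727.
At P = 34, buyers demand (35 - 34)/3.5 = 0.2857 while sellers would supply more, so the quantity traded is 0.2857 at price 34.
CS goes from (1/2)(5.6364)(19.7273) = 55.595 to 0.1429 (computed as (35 - 34)(0.2857) - (1/2)(3.5)(0.2857)^2), a change of -55.4522.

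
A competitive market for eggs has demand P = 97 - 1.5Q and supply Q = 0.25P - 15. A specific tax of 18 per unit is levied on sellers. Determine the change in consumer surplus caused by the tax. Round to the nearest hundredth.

-24.99

Rewriting supply in inverse form: P = 60 + 4Q.
Without the tax, 97 - 1.5Q = 60 + 4Q so Q* = 6.7273 and P* = 86.9091.
With the tax, sellers need 18 more per unit: 97 - 1.5Q = 60 + 4Q + 18, so Q_t = 3.4545. Buyers pay P_b = 91.8182; sellers receive P_s = P_b - 18 = 73.8182.
CS falls from (1/2)(6.7273)(10.0909) = 33.9421 to (1/2)(3.4545)(5.1818) = 8.9504, a change of -24.9917.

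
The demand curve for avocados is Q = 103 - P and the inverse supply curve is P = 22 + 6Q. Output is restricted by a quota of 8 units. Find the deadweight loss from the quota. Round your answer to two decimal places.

44.64

Rewriting demand in inverse form: P = 103 - Q.
Without the quota, 103 - Q = 22 + 6Q gives Q* = 11.5714.
At Q = 8 the demand price is 103 - (8) = 95 and the supply price is 22 + 6(8) = 70.
Deadweight loss is the triangle between the curves from 8 to 11.5714: (1/2)(95 - 70)(11.5714 - 8) = 44.6429.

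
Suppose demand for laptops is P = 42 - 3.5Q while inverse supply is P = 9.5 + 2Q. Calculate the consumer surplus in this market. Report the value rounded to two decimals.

61.11

Setting demand equal to supply, 32.5 = 5.5Q, so Q* = 5.9091 and P* = 21.3182.
Consumer surplus is the triangle under demand above P*: (1/2)(5.9091)(42 - 21.3182) = (1/2)(5.9091)(20.6818) = 61.1054.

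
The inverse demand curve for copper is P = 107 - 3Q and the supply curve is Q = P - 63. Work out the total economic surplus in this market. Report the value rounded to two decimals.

Rewriting supply in inverse form: P = 63 + Q.
Set 107 - 3Q = 63 + Q, which gives 44 = 4Q, so Q* = 11 and P* = 107 - 3(11) = 74.
CS = (1/2)(11)(33) = 181.5 and PS = (1/2)(11)(11) = 60.5, so total surplus = 242.

242.00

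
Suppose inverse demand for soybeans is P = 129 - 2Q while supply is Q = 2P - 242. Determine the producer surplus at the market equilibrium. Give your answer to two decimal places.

2.56

Rewriting supply in inverse form: P = 121 + 0.5Q.
Setting demand equal to supply, 8 = 2.5Q, so Q* = 3.2 and P* = 122.6.
The supply curve's price intercept is 121, so PS = (1/2)(Q*)(P* - 121) = (1/2)(3.2)(1.6) = 2.56.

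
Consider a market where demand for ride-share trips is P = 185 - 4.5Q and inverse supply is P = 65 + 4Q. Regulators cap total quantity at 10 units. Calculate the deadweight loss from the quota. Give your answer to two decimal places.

72.06

Without the quota, 185 - 4.5Q = 65 + 4Q gives Q* = 14.1176.
At Q = 10 the demand price is 185 - 4.5(10) = 140 and the supply price is 65 + 4(10) = 105.
Deadweight loss is the triangle between the curves from 10 to 14.1176: (1/2)(140 - 105)(14.1176 - 10) = 72.0588.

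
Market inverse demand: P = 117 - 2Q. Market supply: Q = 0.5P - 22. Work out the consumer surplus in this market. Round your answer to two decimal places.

Rewriting supply in inverse form: P = 44 + 2Q.
Set 117 - 2Q = 44 + 2Q, which gives 73 = 4Q, so Q* = 18.25 and P* = 117 - 2(18.25) = 80.5.
CS is the area between the demand curve and P* from 0 to Q*: (1/2)(18.25)(36.5) = 333.0625.

333.06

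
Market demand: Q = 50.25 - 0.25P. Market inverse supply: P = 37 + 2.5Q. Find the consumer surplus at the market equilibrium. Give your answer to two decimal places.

1273.18

Rewriting demand in inverse form: P = 201 - 4Q.
Set 201 - 4Q = 37 + 2.5Q, which gives 164 = 6.5Q, so Q* = 25.2308 and P* = 201 - 4(25.2308) = 100.0769.
CS is the area between the demand curve and P* from 0 to Q*: (1/2)(25.2308)(100.9231) = 1273.1834.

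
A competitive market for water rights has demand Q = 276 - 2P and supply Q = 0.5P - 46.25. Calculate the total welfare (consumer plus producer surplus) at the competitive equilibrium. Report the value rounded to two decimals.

414.05

Rewriting demand in inverse form: P = 138 - 0.5Q.
Rewriting supply in inverse form: P = 92.5 + 2Q.
Setting demand equal to supply, 45.5 = 2.5Q, so Q* = 18.2 and P* = 128.9.
CS = (1/2)(18.2)(9.1) = 82.81 and PS = (1/2)(18.2)(36.4) = 331.24, so total surplus = 414.05.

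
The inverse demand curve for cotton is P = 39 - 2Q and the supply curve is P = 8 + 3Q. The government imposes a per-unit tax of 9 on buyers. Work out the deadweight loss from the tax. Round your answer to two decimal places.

8.10

Pre-tax equilibrium: 39 - 2Q = 8 + 3Q gives Q* = 6.2, P* = 26.6.
A tax on buyers shifts demand down by 9: (39 - 9) - 2Q = 8 + 3Q, so Q_t = 4.4. Buyers pay P_b = 30.2; sellers receive P_s = P_b - 9 = 21.2.
The welfare triangle lost has base Q* - Q_t = 1.8 and height t = 9, so DWL = (1/2)(1.8)(9) = 8.1.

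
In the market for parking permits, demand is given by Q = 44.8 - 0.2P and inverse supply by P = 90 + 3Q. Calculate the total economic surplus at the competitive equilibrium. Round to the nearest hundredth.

Rewriting demand in inverse form: P = 224 - 5Q.
Equilibrium: 224 - 5Q = 90 + 3Q, so Q* = 16.75 and P* = 140.25.
CS = (1/2)(16.75)(83.75) = 701.4062 and PS = (1/2)(16.75)(50.25) = 420.8438, so total surplus = 1122.25.

1122.25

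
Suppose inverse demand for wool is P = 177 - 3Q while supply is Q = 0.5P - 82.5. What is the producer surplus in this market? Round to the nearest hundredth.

Rewriting supply in inverse form: P = 165 + 2Q.
Equilibrium: 177 - 3Q = 165 + 2Q, so Q* = 2.4 and P* = 169.8.
Producer surplus is the triangle above supply below P*: (1/2)(2.4)(169.8 - 165) = (1/2)(2.4)(4.8) = 5.76.

5.76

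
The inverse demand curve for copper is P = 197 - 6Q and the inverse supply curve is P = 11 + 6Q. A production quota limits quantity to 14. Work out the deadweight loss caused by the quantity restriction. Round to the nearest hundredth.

Unrestricted equilibrium: Q* = (197 - 11)/(6 + 6) = 15.5.
At Q = 14 the demand price is 197 - 6(14) = 113 and the supply price is 11 + 6(14) = 95.
DWL = (1/2)(gap between curves at 14) x (Q* - 14) = (1/2)(18)(1.5) = 13.5.

13.50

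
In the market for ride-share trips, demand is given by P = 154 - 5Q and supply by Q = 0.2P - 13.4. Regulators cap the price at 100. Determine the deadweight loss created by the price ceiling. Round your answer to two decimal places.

22.05

Rewriting supply in inverse form: P = 67 + 5Q.
Without the control, 154 - 5Q = 67 + 5Q so Q* = 8.7 and P* = 110.5.
At the ceiling price 100, quantity supplied is (100 - 67)/5 = 6.6; supply is the short side, so Q = 6.6 trades at P = 100.
The lost-trades triangle has base Q* - 6.6 = 2.1 and height equal to the gap between the curves at Q = 6.6, which is 121 - 100 = 21. DWL = (1/2)(2.1)(21) = 22.05.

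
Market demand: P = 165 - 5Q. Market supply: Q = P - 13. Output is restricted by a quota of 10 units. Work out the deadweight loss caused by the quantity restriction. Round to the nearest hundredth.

705.33

Rewriting supply in inverse form: P = 13 + Q.
Unrestricted equilibrium: Q* = (165 - 13)/(5 + 1) = 25.3333.
At Q = 10 the demand price is 165 - 5(10) = 115 and the supply price is 13 + (10) = 23.
DWL = (1/2)(gap between curves at 10) x (Q* - 10) = (1/2)(92)(15.3333) = 705.3333.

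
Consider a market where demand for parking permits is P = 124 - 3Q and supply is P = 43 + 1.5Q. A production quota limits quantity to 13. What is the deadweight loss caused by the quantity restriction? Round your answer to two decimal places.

Without the quota, 124 - 3Q = 43 + 1.5Q gives Q* = 18.
At Q = 13 the demand price is 124 - 3(13) = 85 and the supply price is 43 + 1.5(13) = 62.5.
DWL = (1/2)(gap between curves at 13) x (Q* - 13) = (1/2)(22.5)(5) = 56.25.

56.25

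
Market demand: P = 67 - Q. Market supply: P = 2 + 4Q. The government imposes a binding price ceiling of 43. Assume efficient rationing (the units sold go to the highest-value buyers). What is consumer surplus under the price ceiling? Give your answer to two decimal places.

193.47

Without the control, 67 - Q = 2 + 4Q so Q* = 13 and P* = 54.
At P = 43, sellers supply (43 - 2)/4 = 10.25 while buyers want more, so the quantity traded is 10.25 at price 43.
The demand price at Q = 10.25 is 56.75. CS is the trapezoid between demand and 43 over [0, 10.25]: (1/2)[(67 - 43) + (56.75 - 43)](10.25) = 193.4688.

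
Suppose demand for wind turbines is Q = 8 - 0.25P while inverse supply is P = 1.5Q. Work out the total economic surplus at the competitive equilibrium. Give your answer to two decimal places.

93.09

Rewriting demand in inverse form: P = 32 - 4Q.
Setting demand equal to supply, 32 = 5.5Q, so Q* = 5.8182 and P* = 8.7273.
CS = (1/2)(5.8182)(23.2727) = 67.7025 and PS = (1/2)(5.8182)(8.7273) = 25.3884, so total surplus = 93.0909.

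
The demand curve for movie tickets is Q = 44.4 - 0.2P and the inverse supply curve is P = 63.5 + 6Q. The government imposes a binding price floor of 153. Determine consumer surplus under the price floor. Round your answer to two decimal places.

Rewriting demand in inverse form: P = 222 - 5Q.
Without the control, 222 - 5Q = 63.5 + 6Q so Q* = 14.4091 and P* = 149.9545.
At P = 153, buyers demand (222 - 153)/5 = 13.8 while sellers would supply more, so the quantity traded is 13.8 at price 153.
CS is the triangle under demand above 153: (1/2)(13.8)(222 - 153) = 476.1.

476.10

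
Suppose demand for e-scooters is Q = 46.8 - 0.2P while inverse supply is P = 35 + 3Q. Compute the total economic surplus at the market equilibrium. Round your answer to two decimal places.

Rewriting demand in inverse form: P = 234 - 5Q.
Set 234 - 5Q = 35 + 3Q, which gives 199 = 8Q, so Q* = 24.875 and P* = 234 - 5(24.875) = 109.625.
Total surplus is the full triangle between the curves from 0 to Q*: (1/2)(24.875)(234 - 35) = 2475.0625.

2475.06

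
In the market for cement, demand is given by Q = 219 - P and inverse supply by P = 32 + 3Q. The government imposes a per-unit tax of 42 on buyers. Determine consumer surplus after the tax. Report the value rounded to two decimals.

Rewriting demand in inverse form: P = 219 - Q.
Pre-tax equilibrium: 219 - Q = 32 + 3Q gives Q* = 46.75, P* = 172.25.
With the tax, buyers' net willingness to pay falls by 42: (219 - 42) - Q = 32 + 3Q, so Q_t = 36.25. Buyers pay P_b = 182.75; sellers receive P_s = P_b - 42 = 140.75.
CS = (1/2)(Q_t)(219 - P_b) = (1/2)(36.25)(36.25) = 657.0312.

657.03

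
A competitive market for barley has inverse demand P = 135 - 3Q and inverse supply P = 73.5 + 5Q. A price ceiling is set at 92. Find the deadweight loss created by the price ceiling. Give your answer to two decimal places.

Without the control, 135 - 3Q = 73.5 + 5Q so Q* = 7.6875 and P* = 111.9375.
At the ceiling price 92, quantity supplied is (92 - 73.5)/5 = 3.7; supply is the short side, so Q = 3.7 trades at P = 92.
The lost-trades triangle has base Q* - 3.7 = 3.9875 and height equal to the gap between the curves at Q = 3.7, which is 123.9 - 92 = 31.9. DWL = (1/2)(3.9875)(31.9) = 63.6006.

63.60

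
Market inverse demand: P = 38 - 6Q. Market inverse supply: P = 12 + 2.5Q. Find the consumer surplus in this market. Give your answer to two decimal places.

28.07

Setting demand equal to supply, 26 = 8.5Q, so Q* = 3.0588 and P* = 19.6471.
Consumer surplus is the triangle under demand above P*: (1/2)(3.0588)(38 - 19.6471) = (1/2)(3.0588)(18.3529) = 28.0692.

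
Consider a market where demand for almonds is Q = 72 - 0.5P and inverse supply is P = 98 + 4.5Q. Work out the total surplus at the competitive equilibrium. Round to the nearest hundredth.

162.77

Rewriting demand in inverse form: P = 144 - 2Q.
Equilibrium: 144 - 2Q = 98 + 4.5Q, so Q* = 7.0769 and P* = 129.8462.
Total surplus is the full triangle between the curves from 0 to Q*: (1/2)(7.0769)(144 - 98) = 162.7692.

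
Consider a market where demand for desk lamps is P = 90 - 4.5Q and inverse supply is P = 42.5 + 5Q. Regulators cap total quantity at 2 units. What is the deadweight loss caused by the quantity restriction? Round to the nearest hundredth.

42.75

Without the quota, 90 - 4.5Q = 42.5 + 5Q gives Q* = 5.
At Q = 2 the demand price is 90 - 4.5(2) = 81 and the supply price is 42.5 + 5(2) = 52.5.
DWL = (1/2)(gap between curves at 2) x (Q* - 2) = (1/2)(28.5)(3) = 42.75.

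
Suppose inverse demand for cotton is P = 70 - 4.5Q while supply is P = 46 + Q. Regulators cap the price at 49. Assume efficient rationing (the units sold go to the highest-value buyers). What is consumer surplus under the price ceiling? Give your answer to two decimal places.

Free-market equilibrium: 70 - 4.5Q = 46 + Q gives Q* = 4.3636, P* = 50.3636.
At P = 49, sellers supply (49 - 46)/1 = 3 while buyers want more, so the quantity traded is 3 at price 49.
The demand price at Q = 3 is 56.5. CS is the trapezoid between demand and 49 over [0, 3]: (1/2)[(70 - 49) + (56.5 - 49)](3) = 42.75.

42.75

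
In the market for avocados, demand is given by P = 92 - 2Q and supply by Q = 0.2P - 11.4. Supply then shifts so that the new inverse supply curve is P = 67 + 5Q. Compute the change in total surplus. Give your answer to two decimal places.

-42.86

Rewriting supply in inverse form: P = 57 + 5Q.
Initial equilibrium: Q_0 = 5, P_0 = 82; CS_0 = (1/2)(5)(10) = 25, PS_0 = (1/2)(5)(25) = 62.5.
New equilibrium: 92 - 2Q = 67 + 5Q gives Q_1 = 3.5714, P_1 = 84.8571; CS_1 = 12.7551, PS_1 = 31.8878.
Change in total surplus = (12.7551 + 31.8878) - (25 + 62.5) = -42.8571.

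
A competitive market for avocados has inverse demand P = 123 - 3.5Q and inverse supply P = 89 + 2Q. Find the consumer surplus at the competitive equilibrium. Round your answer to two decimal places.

66.88

Equilibrium: 123 - 3.5Q = 89 + 2Q, so Q* = 6.1818 and P* = 101.3636.
CS is the area between the demand curve and P* from 0 to Q*: (1/2)(6.1818)(21.6364) = 66.876.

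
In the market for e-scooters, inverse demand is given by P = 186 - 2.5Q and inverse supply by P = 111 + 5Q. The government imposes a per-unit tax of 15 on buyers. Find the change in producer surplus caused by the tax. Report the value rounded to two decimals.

-90.00

Pre-tax equilibrium: 186 - 2.5Q = 111 + 5Q gives Q* = 10, P* = 161.
With the tax, buyers' net willingness to pay falls by 15: (186 - 15) - 2.5Q = 111 + 5Q, so Q_t = 8. Buyers pay P_b = 166; sellers receive P_s = P_b - 15 = 151.
Producers lose the trapezoid between P_s and P* out to Q_t plus the triangle from Q_t to Q*: change in PS = 160 - 250 = -90.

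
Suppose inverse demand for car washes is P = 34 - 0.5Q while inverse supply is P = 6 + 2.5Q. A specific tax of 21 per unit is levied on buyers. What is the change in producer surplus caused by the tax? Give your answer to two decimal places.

Without the tax, 34 - 0.5Q = 6 + 2.5Q so Q* = 9.3333 and P* = 29.3333.
With the tax, buyers' net willingness to pay falls by 21: (34 - 21) - 0.5Q = 6 + 2.5Q, so Q_t = 2.3333. Buyers pay P_b = 32.8333; sellers receive P_s = P_b - 21 = 11.8333.
Producers lose the trapezoid between P_s and P* out to Q_t plus the triangle from Q_t to Q*: change in PS = 6.8056 - 108.8889 = -102.0833.

-102.08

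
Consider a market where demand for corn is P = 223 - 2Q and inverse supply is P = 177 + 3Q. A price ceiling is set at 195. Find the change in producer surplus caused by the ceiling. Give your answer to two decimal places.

-72.96

Free-market equilibrium: 223 - 2Q = 177 + 3Q gives Q* = 9.2, P* = 204.6.
At the ceiling price 195, quantity supplied is (195 - 177)/3 = 6; supply is the short side, so Q = 6 trades at P = 195.
PS goes from (1/2)(9.2)(27.6) = 126.96 to 54 (computed as (195 - 177)(6) - (1/2)(3)(6)^2), a change of -72.96.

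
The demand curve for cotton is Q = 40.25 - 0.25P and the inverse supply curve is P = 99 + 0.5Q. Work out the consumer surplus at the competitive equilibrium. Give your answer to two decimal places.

379.65

Rewriting demand in inverse form: P = 161 - 4Q.
Set 161 - 4Q = 99 + 0.5Q, which gives 62 = 4.5Q, so Q* = 13.7778 and P* = 161 - 4(13.7778) = 105.8889.
Consumer surplus is the triangle under demand above P*: (1/2)(13.7778)(161 - 105.8889) = (1/2)(13.7778)(55.1111) = 379.6543.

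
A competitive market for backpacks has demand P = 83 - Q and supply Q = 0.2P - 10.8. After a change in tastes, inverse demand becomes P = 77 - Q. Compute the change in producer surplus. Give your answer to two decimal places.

-21.67

Rewriting supply in inverse form: P = 54 + 5Q.
Initial equilibrium: Q_0 = 4.8333, P_0 = 78.1667; CS_0 = (1/2)(4.8333)(4.8333) = 11.6806, PS_0 = (1/2)(4.8333)(24.1667) = 58.4028.
New equilibrium: 77 - Q = 54 + 5Q gives Q_1 = 3.8333, P_1 = 73.1667; CS_1 = 7.3472, PS_1 = 36.7361.
Change in producer surplus = 36.7361 - 58.4028 = -21.6667.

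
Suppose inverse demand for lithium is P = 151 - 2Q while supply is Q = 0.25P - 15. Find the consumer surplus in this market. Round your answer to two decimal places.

230.03

Rewriting supply in inverse form: P = 60 + 4Q.
Equilibrium: 151 - 2Q = 60 + 4Q, so Q* = 15.1667 and P* = 120.6667.
CS is the area between the demand curve and P* from 0 to Q*: (1/2)(15.1667)(30.3333) = 230.0278.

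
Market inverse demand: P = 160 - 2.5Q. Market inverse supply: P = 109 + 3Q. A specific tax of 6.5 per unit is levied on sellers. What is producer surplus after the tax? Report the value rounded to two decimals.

98.19

Without the tax, 160 - 2.5Q = 109 + 3Q so Q* = 9.2727 and P* = 136.8182.
A tax on sellers shifts supply up by 6.5: 160 - 2.5Q = 109 + 3Q + 6.5, so Q_t = 8.0909. Buyers pay P_b = 139.7727; sellers receive P_s = P_b - 6.5 = 133.2727.
Producer surplus is the triangle above supply below P_s: (1/2)(8.0909)(133.2727 - 109) = 98.1942.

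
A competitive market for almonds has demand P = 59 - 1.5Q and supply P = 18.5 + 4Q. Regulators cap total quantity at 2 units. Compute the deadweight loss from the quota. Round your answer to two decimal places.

Without the quota, 59 - 1.5Q = 18.5 + 4Q gives Q* = 7.3636.
At Q = 2 the demand price is 59 - 1.5(2) = 56 and the supply price is 18.5 + 4(2) = 26.5.
DWL = (1/2)(gap between curves at 2) x (Q* - 2) = (1/2)(29.5)(5.3636) = 79.1136.

79.11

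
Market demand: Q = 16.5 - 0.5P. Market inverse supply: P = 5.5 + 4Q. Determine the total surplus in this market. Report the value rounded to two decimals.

Rewriting demand in inverse form: P = 33 - 2Q.
Setting demand equal to supply, 27.5 = 6Q, so Q* = 4.5833 and P* = 23.8333.
Total surplus is the full triangle between the curves from 0 to Q*: (1/2)(4.5833)(33 - 5.5) = 63.0208.

63.02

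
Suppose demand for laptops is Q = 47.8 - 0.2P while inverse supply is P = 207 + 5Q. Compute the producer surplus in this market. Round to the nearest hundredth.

Rewriting demand in inverse form: P = 239 - 5Q.
Equilibrium: 239 - 5Q = 207 + 5Q, so Q* = 3.2 and P* = 223.
PS is the area between P* and the supply curve from 0 to Q*: (1/2)(3.2)(16) = 25.6.

25.60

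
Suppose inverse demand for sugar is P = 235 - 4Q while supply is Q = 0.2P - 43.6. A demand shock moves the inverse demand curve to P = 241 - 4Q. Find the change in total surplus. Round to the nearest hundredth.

13.33

Rewriting supply in inverse form: P = 218 + 5Q.
Initial equilibrium: Q_0 = 1.8889, P_0 = 227.4444; CS_0 = (1/2)(1.8889)(7.5556) = 7.1358, PS_0 = (1/2)(1.8889)(9.4444) = 8.9198.
New equilibrium: 241 - 4Q = 218 + 5Q gives Q_1 = 2.5556, P_1 = 230.7778; CS_1 = 13.0617, PS_1 = 16.3272.
Change in total surplus = (13.0617 + 16.3272) - (7.1358 + 8.9198) = 13.3333.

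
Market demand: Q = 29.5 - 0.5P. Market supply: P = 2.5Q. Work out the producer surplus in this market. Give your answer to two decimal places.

214.88

Rewriting demand in inverse form: P = 59 - 2Q.
Equilibrium: 59 - 2Q = 2.5Q, so Q* = 13.1111 and P* = 32.7778.
The supply curve's price intercept is 0, so PS = (1/2)(Q*)(P* - 0) = (1/2)(13.1111)(32.7778) = 214.8765.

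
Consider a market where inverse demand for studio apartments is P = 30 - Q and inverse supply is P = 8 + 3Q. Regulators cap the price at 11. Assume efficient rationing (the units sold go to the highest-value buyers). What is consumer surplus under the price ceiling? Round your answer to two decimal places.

18.50

Without the control, 30 - Q = 8 + 3Q so Q* = 5.5 and P* = 24.5.
At the ceiling price 11, quantity supplied is (11 - 8)/3 = 1; supply is the short side, so Q = 1 trades at P = 11.
The demand price at Q = 1 is 29. CS is the trapezoid between demand and 11 over [0, 1]: (1/2)[(30 - 11) + (29 - 11)](1) = 18.5.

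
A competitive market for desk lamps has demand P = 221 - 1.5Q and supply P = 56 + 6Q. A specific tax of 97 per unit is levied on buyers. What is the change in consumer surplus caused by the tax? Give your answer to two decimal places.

-301.35

Pre-tax equilibrium: 221 - 1.5Q = 56 + 6Q gives Q* = 22, P* = 188.
With the tax, buyers' net willingness to pay falls by 97: (221 - 97) - 1.5Q = 56 + 6Q, so Q_t = 9.0667. Buyers pay P_b = 207.4; sellers receive P_s = P_b - 97 = 110.4.
Consumers lose the trapezoid between P* and P_b out to Q_t plus the triangle from Q_t to Q*: change in CS = 61.6533 - 363 = -301.3467.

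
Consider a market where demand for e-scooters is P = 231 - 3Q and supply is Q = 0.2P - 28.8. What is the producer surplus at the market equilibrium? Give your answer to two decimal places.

Rewriting supply in inverse form: P = 144 + 5Q.
Setting demand equal to supply, 87 = 8Q, so Q* = 10.875 and P* = 198.375.
PS is the area between P* and the supply curve from 0 to Q*: (1/2)(10.875)(54.375) = 295.6641.

295.66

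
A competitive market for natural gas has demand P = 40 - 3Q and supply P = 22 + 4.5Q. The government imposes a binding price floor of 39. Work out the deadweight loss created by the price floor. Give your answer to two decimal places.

16.02

Free-market equilibrium: 40 - 3Q = 22 + 4.5Q gives Q* = 2.4, P* = 32.8.
At the floor price 39, quantity demanded is (40 - 39)/3 = 0.3333; demand is the short side, so Q = 0.3333 trades at P = 39.
At Q = 0.3333 the demand price is 39 and the supply price is 23.5. Deadweight loss is the triangle between the curves from 0.3333 to 2.4: (1/2)(39 - 23.5)(2.4 - 0.3333) = 16.0167.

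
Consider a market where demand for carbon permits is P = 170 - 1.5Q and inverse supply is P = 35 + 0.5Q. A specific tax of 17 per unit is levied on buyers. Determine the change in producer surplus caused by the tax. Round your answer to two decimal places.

-268.81

Pre-tax equilibrium: 170 - 1.5Q = 35 + 0.5Q gives Q* = 67.5, P* = 68.75.
With the tax, buyers' net willingness to pay falls by 17: (170 - 17) - 1.5Q = 35 + 0.5Q, so Q_t = 59. Buyers pay P_b = 81.5; sellers receive P_s = P_b - 17 = 64.5.
PS falls from (1/2)(67.5)(33.75) = 1139.0625 to (1/2)(59)(29.5) = 870.25, a change of -268.8125.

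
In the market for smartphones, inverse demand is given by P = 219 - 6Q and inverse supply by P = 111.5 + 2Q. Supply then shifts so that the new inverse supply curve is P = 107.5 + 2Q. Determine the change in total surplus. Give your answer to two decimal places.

Initial equilibrium: Q_0 = 13.4375, P_0 = 138.375; CS_0 = (1/2)(13.4375)(80.625) = 541.6992, PS_0 = (1/2)(13.4375)(26.875) = 180.5664.
New equilibrium: 219 - 6Q = 107.5 + 2Q gives Q_1 = 13.9375, P_1 = 135.375; CS_1 = 582.7617, PS_1 = 194.2539.
Change in total surplus = (582.7617 + 194.2539) - (541.6992 + 180.5664) = 54.75.

54.75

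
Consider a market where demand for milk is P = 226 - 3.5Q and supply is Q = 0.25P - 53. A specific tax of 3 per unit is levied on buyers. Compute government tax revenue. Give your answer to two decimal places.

Rewriting supply in inverse form: P = 212 + 4Q.
Pre-tax equilibrium: 226 - 3.5Q = 212 + 4Q gives Q* = 1.8667, P* = 219.4667.
A tax on buyers shifts demand down by 3: (226 - 3) - 3.5Q = 212 + 4Q, so Q_t = 1.4667. Buyers pay P_b = 220.8667; sellers receive P_s = P_b - 3 = 217.8667.
Revenue is the tax times quantity traded: 3 x 1.4667 = 4.4.

4.40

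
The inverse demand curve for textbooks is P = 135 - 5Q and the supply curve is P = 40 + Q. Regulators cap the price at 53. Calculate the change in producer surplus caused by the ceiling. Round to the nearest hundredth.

Without the control, 135 - 5Q = 40 + Q so Q* = 15.8333 and P* = 55.8333.
At the ceiling price 53, quantity supplied is (53 - 40)/1 = 13; supply is the short side, so Q = 13 trades at P = 53.
PS goes from (1/2)(15.8333)(15.8333) = 125.3472 to 84.5 (computed as (53 - 40)(13) - (1/2)(1)(13)^2), a change of -40.8472.

-40.85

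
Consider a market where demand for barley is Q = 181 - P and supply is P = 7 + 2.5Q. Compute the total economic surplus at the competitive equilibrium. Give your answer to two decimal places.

4325.14

Rewriting demand in inverse form: P = 181 - Q.
Setting demand equal to supply, 174 = 3.5Q, so Q* = 49.7143 and P* = 131.2857.
Total surplus is the full triangle between the curves from 0 to Q*: (1/2)(49.7143)(181 - 7) = 4325.1429.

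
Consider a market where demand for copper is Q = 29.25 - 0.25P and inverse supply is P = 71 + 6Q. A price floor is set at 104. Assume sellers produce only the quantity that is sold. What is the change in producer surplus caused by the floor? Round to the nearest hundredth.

12.08

Rewriting demand in inverse form: P = 117 - 4Q.
Free-market equilibrium: 117 - 4Q = 71 + 6Q gives Q* = 4.6, P* = 98.6.
At the floor price 104, quantity demanded is (117 - 104)/4 = 3.25; demand is the short side, so Q = 3.25 trades at P = 104.
PS goes from (1/2)(4.6)(27.6) = 63.48 to 75.5625 (computed as (104 - 71)(3.25) - (1/2)(6)(3.25)^2), a change of 12.0825.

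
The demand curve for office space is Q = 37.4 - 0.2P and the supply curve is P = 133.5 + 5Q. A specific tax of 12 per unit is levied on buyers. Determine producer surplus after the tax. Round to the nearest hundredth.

Rewriting demand in inverse form: P = 187 - 5Q.
Pre-tax equilibrium: 187 - 5Q = 133.5 + 5Q gives Q* = 5.35, P* = 160.25.
With the tax, buyers' net willingness to pay falls by 12: (187 - 12) - 5Q = 133.5 + 5Q, so Q_t = 4.15. Buyers pay P_b = 166.25; sellers receive P_s = P_b - 12 = 154.25.
PS = (1/2)(Q_t)(P_s - 133.5) = (1/2)(4.15)(20.75) = 43.0562.

43.06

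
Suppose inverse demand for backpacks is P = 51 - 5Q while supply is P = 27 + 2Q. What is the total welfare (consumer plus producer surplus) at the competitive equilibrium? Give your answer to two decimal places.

Equilibrium: 51 - 5Q = 27 + 2Q, so Q* = 3.4286 and P* = 33.8571.
CS = (1/2)(3.4286)(17.1429) = 29.3878 and PS = (1/2)(3.4286)(6.8571) = 11.7551, so total surplus = 41.1429.

41.14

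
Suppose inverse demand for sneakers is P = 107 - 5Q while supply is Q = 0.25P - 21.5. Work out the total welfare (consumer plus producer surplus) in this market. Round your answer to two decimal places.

24.50

Rewriting supply in inverse form: P = 86 + 4Q.
Equilibrium: 107 - 5Q = 86 + 4Q, so Q* = 2.3333 and P* = 95.3333.
Total surplus is the full triangle between the curves from 0 to Q*: (1/2)(2.3333)(107 - 86) = 24.5.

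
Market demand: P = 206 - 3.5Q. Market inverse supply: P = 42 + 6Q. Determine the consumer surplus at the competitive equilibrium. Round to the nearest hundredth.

521.53

Set 206 - 3.5Q = 42 + 6Q, which gives 164 = 9.5Q, so Q* = 17.2632 and P* = 206 - 3.5(17.2632) = 145.5789.
The demand choke price is 206, so CS = (1/2)(Q*)(206 - P*) = (1/2)(17.2632)(60.4211) = 521.5291.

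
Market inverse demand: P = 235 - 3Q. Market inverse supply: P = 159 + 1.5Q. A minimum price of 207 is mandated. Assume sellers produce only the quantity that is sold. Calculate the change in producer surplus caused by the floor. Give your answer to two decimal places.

168.74

Without the control, 235 - 3Q = 159 + 1.5Q so Q* = 16.8889 and P* = 184.3333.
At P = 207, buyers demand (235 - 207)/3 = 9.3333 while sellers would supply more, so the quantity traded is 9.3333 at price 207.
PS goes from (1/2)(16.8889)(25.3333) = 213.9259 to 382.6667 (computed as (207 - 159)(9.3333) - (1/2)(1.5)(9.3333)^2), a change of 168.7407.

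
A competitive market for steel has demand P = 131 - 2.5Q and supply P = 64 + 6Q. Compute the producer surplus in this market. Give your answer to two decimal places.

186.39

Equilibrium: 131 - 2.5Q = 64 + 6Q, so Q* = 7.8824 and P* = 111.2941.
The supply curve's price intercept is 64, so PS = (1/2)(Q*)(P* - 64) = (1/2)(7.8824)(47.2941) = 186.3945.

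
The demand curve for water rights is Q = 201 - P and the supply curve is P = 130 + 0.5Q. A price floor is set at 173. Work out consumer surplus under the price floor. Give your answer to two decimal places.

Rewriting demand in inverse form: P = 201 - Q.
Free-market equilibrium: 201 - Q = 130 + 0.5Q gives Q* = 47.3333, P* = 153.6667.
At P = 173, buyers demand (201 - 173)/1 = 28 while sellers would supply more, so the quantity traded is 28 at price 173.
CS is the triangle under demand above 173: (1/2)(28)(201 - 173) = 392.

392.00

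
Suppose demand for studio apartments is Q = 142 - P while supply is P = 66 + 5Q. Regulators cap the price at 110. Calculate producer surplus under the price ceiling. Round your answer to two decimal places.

193.60

Rewriting demand in inverse form: P = 142 - Q.
Without the control, 142 - Q = 66 + 5Q so Q* = 12.6667 and P* = 129.3333.
At P = 110, sellers supply (110 - 66)/5 = 8.8 while buyers want more, so the quantity traded is 8.8 at price 110.
PS is the triangle above supply below 110: (1/2)(8.8)(110 - 66) = 193.6.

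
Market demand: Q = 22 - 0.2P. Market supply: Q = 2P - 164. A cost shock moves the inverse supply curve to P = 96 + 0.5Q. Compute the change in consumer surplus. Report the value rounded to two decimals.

Rewriting demand in inverse form: P = 110 - 5Q.
Rewriting supply in inverse form: P = 82 + 0.5Q.
Initial equilibrium: Q_0 = 5.0909, P_0 = 84.5455; CS_0 = (1/2)(5.0909)(25.4545) = 64.7934, PS_0 = (1/2)(5.0909)(2.5455) = 6.4793.
New equilibrium: 110 - 5Q = 96 + 0.5Q gives Q_1 = 2.5455, P_1 = 97.2727; CS_1 = 16.1983, PS_1 = 1.6198.
Change in consumer surplus = 16.1983 - 64.7934 = -48.595.

-48.60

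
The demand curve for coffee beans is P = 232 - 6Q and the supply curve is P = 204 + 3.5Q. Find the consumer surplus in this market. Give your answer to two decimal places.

Set 232 - 6Q = 204 + 3.5Q, which gives 28 = 9.5Q, so Q* = 2.9474 and P* = 232 - 6(2.9474) = 214.3158.
CS is the area between the demand curve and P* from 0 to Q*: (1/2)(2.9474)(17.6842) = 26.0609.

26.06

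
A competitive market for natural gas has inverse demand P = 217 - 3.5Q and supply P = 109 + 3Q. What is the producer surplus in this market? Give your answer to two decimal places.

Set 217 - 3.5Q = 109 + 3Q, which gives 108 = 6.5Q, so Q* = 16.6154 and P* = 217 - 3.5(16.6154) = 158.8462.
PS is the area between P* and the supply curve from 0 to Q*: (1/2)(16.6154)(49.8462) = 414.1065.

414.11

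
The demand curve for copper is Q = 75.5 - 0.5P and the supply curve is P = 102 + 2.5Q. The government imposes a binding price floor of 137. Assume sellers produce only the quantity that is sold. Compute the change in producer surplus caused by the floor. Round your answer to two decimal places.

35.54

Rewriting demand in inverse form: P = 151 - 2Q.
Without the control, 151 - 2Q = 102 + 2.5Q so Q* = 10.8889 and P* = 129.2222.
At P = 137, buyers demand (151 - 137)/2 = 7 while sellers would supply more, so the quantity traded is 7 at price 137.
PS goes from (1/2)(10.8889)(27.2222) = 148.2099 to 183.75 (computed as (137 - 102)(7) - (1/2)(2.5)(7)^2), a change of 35.5401.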